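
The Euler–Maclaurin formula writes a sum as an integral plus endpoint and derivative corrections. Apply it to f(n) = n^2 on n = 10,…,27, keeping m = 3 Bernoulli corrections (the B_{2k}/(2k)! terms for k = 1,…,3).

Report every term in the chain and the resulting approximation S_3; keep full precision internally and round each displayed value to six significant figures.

The integral term ∫_10^27 x^2 dx = 6227.67.
Boundary: ½(f(10) + f(27)) = ½(100.000 + 729.000) = 414.500.
Integral + boundary = 6642.17.
Order-1 term: 1/12 · (54.0000 − 20.0000) = 2.83333.
Partial sum through k=1: 6645.00.
Order-2 term: −1/720 · (0.00000 − 0.00000) = 0.00000.
Partial sum through k=2: 6645.00.
Order-3 term: 1/30240 · (0.00000 − 0.00000) = 0.00000.

S_3 ≈ 6645.00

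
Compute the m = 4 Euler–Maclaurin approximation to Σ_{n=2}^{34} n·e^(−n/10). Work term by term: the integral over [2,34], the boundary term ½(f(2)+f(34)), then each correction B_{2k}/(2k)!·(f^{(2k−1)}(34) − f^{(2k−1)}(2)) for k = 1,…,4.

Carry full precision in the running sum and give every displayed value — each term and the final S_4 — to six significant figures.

S_4 ≈ 84.8883

The integral term ∫_2^34 x·e^(−x/10) dx = 83.5635.
Endpoint term: (f(2) + f(34))/2 = (1.63746 + 1.13469)/2 = 1.38608.
Running total after boundary: 84.9495.
Correction k=1: B_{2}/2! · (f^{(1)}(34) − f^{(1)}(2)) = 1/12 · (-0.0800958 − 0.654985) = -0.0612567.
Partial sum through k=1: 84.8883.
Correction k=2: B_{4}/4! · (f^{(3)}(34) − f^{(3)}(2)) = −1/720 · (-0.000133493 − 0.0229245) = 3.20249e-05.
Partial sum through k=2: 84.8883.
Correction k=3: B_{6}/6! · (f^{(5)}(34) − f^{(5)}(2)) = 1/30240 · (5.33972e-06 − 0.000392991) = -1.28191e-08.
Partial sum through k=3: 84.8883.
Correction k=4: B_{8}/8! · (f^{(7)}(34) − f^{(7)}(2)) = −1/1209600 · (1.20144e-07 − 5.56737e-06) = 4.50333e-12.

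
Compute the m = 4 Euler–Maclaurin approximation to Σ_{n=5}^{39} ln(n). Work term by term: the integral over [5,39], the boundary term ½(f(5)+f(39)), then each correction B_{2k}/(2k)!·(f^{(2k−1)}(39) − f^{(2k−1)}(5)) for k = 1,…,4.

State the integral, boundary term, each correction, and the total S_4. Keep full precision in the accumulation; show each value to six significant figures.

S_4 ≈ 103.454

Integral: ∫_5^39 ln(x) dx = 100.832.
Boundary: ½(f(5) + f(39)) = ½(1.60944 + 3.66356) = 2.63650.
So far: 103.468.
k=1: B_{2}/(2)! × [f^{(1)}(39) − f^{(1)}(5)] = 1/12 × (0.0256410 − 0.200000) = -0.0145299.
Running total after k=1: 103.454.
k=2: B_{4}/(4)! × [f^{(3)}(39) − f^{(3)}(5)] = −1/720 × (3.37160e-05 − 0.0160000) = 2.21754e-05.
Running total after k=2: 103.454.
k=3: B_{6}/(6)! × [f^{(5)}(39) − f^{(5)}(5)] = 1/30240 × (2.66004e-07 − 0.00768000) = -2.53959e-07.
Running total after k=3: 103.454.
k=4: B_{8}/(8)! × [f^{(7)}(39) − f^{(7)}(5)] = −1/1209600 × (5.24663e-09 − 0.00921600) = 7.61904e-09.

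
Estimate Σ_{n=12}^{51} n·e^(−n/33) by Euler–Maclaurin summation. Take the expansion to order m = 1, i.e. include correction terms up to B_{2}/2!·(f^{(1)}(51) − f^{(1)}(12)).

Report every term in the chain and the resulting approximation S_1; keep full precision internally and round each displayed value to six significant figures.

S_1 ≈ 450.818

Integral: ∫_12^51 x·e^(−x/33) dx = 441.257.
Boundary: ½(f(12) + f(51)) = ½(8.34173 + 10.8740) = 9.60784.
So far: 450.865.
Order-1 term: 1/12 · (-0.116299 − 0.442364) = -0.0465553.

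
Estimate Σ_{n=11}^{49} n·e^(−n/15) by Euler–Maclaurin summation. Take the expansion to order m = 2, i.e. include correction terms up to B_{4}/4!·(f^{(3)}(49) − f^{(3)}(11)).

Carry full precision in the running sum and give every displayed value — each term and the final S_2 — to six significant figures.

Integral: ∫_11^49 x·e^(−x/15) dx = 150.711.
Boundary: ½(f(11) + f(49)) = ½(5.28336 + 1.86853) = 3.57595.
Integral + boundary = 154.287.
Correction k=1: B_{2}/2! · (f^{(1)}(49) − f^{(1)}(11)) = 1/12 · (-0.0864355 − 0.128081) = -0.0178764.
Partial sum through k=1: 154.269.
Correction k=2: B_{4}/4! · (f^{(3)}(49) − f^{(3)}(11)) = −1/720 · (-4.51951e-05 − 0.00483863) = 6.78309e-06.

S_2 ≈ 154.269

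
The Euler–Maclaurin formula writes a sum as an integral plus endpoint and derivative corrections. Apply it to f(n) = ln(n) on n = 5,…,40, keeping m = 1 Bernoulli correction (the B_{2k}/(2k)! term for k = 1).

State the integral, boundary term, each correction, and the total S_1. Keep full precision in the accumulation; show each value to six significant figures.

S_1 ≈ 107.143

∫_5^40 ln(x) dx evaluates to 104.508.
Endpoint term: (f(5) + f(40))/2 = (1.60944 + 3.68888)/2 = 2.64916.
So far: 107.157.
Correction k=1: B_{2}/2! · (f^{(1)}(40) − f^{(1)}(5)) = 1/12 · (0.0250000 − 0.200000) = -0.0145833.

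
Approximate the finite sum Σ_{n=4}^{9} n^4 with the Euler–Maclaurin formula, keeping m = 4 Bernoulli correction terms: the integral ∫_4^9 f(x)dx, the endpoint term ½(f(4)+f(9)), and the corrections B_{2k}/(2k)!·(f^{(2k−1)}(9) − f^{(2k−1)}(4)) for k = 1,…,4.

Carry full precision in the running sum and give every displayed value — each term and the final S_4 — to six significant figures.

Integral: ∫_4^9 x^4 dx = 11605.0.
Endpoint term: (f(4) + f(9))/2 = (256.000 + 6561.00)/2 = 3408.50.
Integral + boundary = 15013.5.
k=1: B_{2}/(2)! × [f^{(1)}(9) − f^{(1)}(4)] = 1/12 × (2916.00 − 256.000) = 221.667.
Partial sum through k=1: 15235.2.
k=2: B_{4}/(4)! × [f^{(3)}(9) − f^{(3)}(4)] = −1/720 × (216.000 − 96.0000) = -0.166667.
Partial sum through k=2: 15235.0.
k=3: B_{6}/(6)! × [f^{(5)}(9) − f^{(5)}(4)] = 1/30240 × (0.00000 − 0.00000) = 0.00000.
Partial sum through k=3: 15235.0.
k=4: B_{8}/(8)! × [f^{(7)}(9) − f^{(7)}(4)] = −1/1209600 × (0.00000 − 0.00000) = 0.00000.

S_4 ≈ 15235.0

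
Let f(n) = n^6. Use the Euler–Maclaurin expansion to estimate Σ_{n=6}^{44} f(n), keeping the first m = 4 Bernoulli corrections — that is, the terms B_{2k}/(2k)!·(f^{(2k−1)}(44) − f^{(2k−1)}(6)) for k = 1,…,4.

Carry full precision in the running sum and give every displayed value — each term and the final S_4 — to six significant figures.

The integral term ∫_6^44 x^6 dx = 4.56111e+10.
½[f(6) + f(44)] = ½[46656.0 + 7.25631e+09] = 3.62818e+09.
Integral + boundary = 4.92393e+10.
Correction k=1: B_{2}/2! · (f^{(1)}(44) − f^{(1)}(6)) = 1/12 · (9.89497e+08 − 46656.0) = 8.24542e+07.
After k=1: 4.93217e+10.
Correction k=2: B_{4}/4! · (f^{(3)}(44) − f^{(3)}(6)) = −1/720 · (1.02221e+07 − 25920.0) = -14161.3.
After k=2: 4.93217e+10.
Correction k=3: B_{6}/6! · (f^{(5)}(44) − f^{(5)}(6)) = 1/30240 · (31680.0 − 4320.00) = 0.904762.
After k=3: 4.93217e+10.
Correction k=4: B_{8}/8! · (f^{(7)}(44) − f^{(7)}(6)) = −1/1209600 · (0.00000 − 0.00000) = 0.00000.

S_4 ≈ 4.93217e+10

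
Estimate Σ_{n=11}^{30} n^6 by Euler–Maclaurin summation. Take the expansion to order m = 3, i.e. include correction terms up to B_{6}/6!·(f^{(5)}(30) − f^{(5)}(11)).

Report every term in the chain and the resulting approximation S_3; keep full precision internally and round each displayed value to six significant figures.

S_3 ≈ 3.49895e+09

Integral: ∫_11^30 x^6 dx = 3.12150e+09.
½[f(11) + f(30)] = ½[1.77156e+06 + 7.29000e+08] = 3.65386e+08.
So far: 3.48689e+09.
Correction k=1: B_{2}/2! · (f^{(1)}(30) − f^{(1)}(11)) = 1/12 · (1.45800e+08 − 966306) = 1.20695e+07.
After k=1: 3.49896e+09.
Correction k=2: B_{4}/4! · (f^{(3)}(30) − f^{(3)}(11)) = −1/720 · (3.24000e+06 − 159720) = -4278.17.
After k=2: 3.49895e+09.
Correction k=3: B_{6}/6! · (f^{(5)}(30) − f^{(5)}(11)) = 1/30240 · (21600.0 − 7920.00) = 0.452381.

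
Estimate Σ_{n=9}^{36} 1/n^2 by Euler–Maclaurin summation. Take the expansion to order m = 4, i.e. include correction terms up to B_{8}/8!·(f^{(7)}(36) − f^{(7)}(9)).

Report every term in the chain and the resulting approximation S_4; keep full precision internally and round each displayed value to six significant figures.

S_4 ≈ 0.0901165

∫_9^36 1/x^2 dx evaluates to 0.0833333.
½[f(9) + f(36)] = ½[0.0123457 + 0.000771605] = 0.00655864.
So far: 0.0898920.
Correction k=1: B_{2}/2! · (f^{(1)}(36) − f^{(1)}(9)) = 1/12 · (-4.28669e-05 − (-0.00274348)) = 0.000225051.
Partial sum through k=1: 0.0901170.
Correction k=2: B_{4}/4! · (f^{(3)}(36) − f^{(3)}(9)) = −1/720 · (-3.96916e-07 − (-0.000406442)) = -5.63952e-07.
Partial sum through k=2: 0.0901165.
Correction k=3: B_{6}/6! · (f^{(5)}(36) − f^{(5)}(9)) = 1/30240 · (-9.18787e-09 − (-0.000150534)) = 4.97768e-09.
Partial sum through k=3: 0.0901165.
Correction k=4: B_{8}/8! · (f^{(7)}(36) − f^{(7)}(9)) = −1/1209600 · (-3.97007e-10 − (-0.000104073)) = -8.60388e-11.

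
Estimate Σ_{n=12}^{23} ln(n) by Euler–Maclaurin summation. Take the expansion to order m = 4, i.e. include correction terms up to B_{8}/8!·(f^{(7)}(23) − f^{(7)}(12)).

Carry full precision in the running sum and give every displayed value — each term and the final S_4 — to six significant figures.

S_4 ≈ 34.1044

∫_12^23 ln(x) dx evaluates to 31.2975.
Endpoint term: (f(12) + f(23))/2 = (2.48491 + 3.13549)/2 = 2.81020.
Integral + boundary = 34.1077.
Correction k=1: B_{2}/2! · (f^{(1)}(23) − f^{(1)}(12)) = 1/12 · (0.0434783 − 0.0833333) = -0.00332126.
Running total after k=1: 34.1044.
Correction k=2: B_{4}/4! · (f^{(3)}(23) − f^{(3)}(12)) = −1/720 · (0.000164379 − 0.00115741) = 1.37921e-06.
Running total after k=2: 34.1044.
Correction k=3: B_{6}/6! · (f^{(5)}(23) − f^{(5)}(12)) = 1/30240 · (3.72883e-06 − 9.64506e-05) = -3.06620e-09.
Running total after k=3: 34.1044.
Correction k=4: B_{8}/8! · (f^{(7)}(23) − f^{(7)}(12)) = −1/1209600 · (2.11465e-07 − 2.00939e-05) = 1.64372e-11.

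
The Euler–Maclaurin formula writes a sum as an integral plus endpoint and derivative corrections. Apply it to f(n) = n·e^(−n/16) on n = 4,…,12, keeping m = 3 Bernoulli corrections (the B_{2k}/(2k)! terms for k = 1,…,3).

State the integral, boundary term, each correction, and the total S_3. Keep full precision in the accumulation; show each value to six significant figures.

The integral term ∫_4^12 x·e^(−x/16) dx = 37.5960.
Boundary: ½(f(4) + f(12)) = ½(3.11520 + 5.66840) = 4.39180.
So far: 41.9878.
Correction k=1: B_{2}/2! · (f^{(1)}(12) − f^{(1)}(4)) = 1/12 · (0.118092 − 0.584101) = -0.0388341.
Partial sum through k=1: 41.9490.
Correction k=2: B_{4}/4! · (f^{(3)}(12) − f^{(3)}(4)) = −1/720 · (0.00415166 − 0.00836602) = 5.85328e-06.
Partial sum through k=2: 41.9490.
Correction k=3: B_{6}/6! · (f^{(5)}(12) − f^{(5)}(4)) = 1/30240 · (3.06329e-05 − 5.64469e-05) = -8.53637e-10.

S_3 ≈ 41.9490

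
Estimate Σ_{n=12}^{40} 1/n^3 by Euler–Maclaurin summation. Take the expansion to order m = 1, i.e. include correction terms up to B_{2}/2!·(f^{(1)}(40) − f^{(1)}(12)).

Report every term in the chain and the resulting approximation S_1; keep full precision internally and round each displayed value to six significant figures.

∫_12^40 1/x^3 dx evaluates to 0.00315972.
Endpoint term: (f(12) + f(40))/2 = (0.000578704 + 1.56250e-05)/2 = 0.000297164.
Running total after boundary: 0.00345689.
Order-1 term: 1/12 · (-1.17187e-06 − (-0.000144676)) = 1.19587e-05.

S_1 ≈ 0.00346885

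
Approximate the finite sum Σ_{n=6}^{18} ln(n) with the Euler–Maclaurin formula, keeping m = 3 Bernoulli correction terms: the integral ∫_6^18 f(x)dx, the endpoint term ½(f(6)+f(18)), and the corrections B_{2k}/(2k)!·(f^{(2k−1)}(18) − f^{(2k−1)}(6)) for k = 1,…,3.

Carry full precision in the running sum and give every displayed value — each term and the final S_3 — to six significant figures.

∫_6^18 ln(x) dx evaluates to 29.2761.
Boundary: ½(f(6) + f(18)) = ½(1.79176 + 2.89037) = 2.34107.
So far: 31.6172.
Correction k=1: B_{2}/2! · (f^{(1)}(18) − f^{(1)}(6)) = 1/12 · (0.0555556 − 0.166667) = -0.00925926.
After k=1: 31.6079.
Correction k=2: B_{4}/4! · (f^{(3)}(18) − f^{(3)}(6)) = −1/720 · (0.000342936 − 0.00925926) = 1.23838e-05.
After k=2: 31.6080.
Correction k=3: B_{6}/6! · (f^{(5)}(18) − f^{(5)}(6)) = 1/30240 · (1.27013e-05 − 0.00308642) = -1.01644e-07.

S_3 ≈ 31.6080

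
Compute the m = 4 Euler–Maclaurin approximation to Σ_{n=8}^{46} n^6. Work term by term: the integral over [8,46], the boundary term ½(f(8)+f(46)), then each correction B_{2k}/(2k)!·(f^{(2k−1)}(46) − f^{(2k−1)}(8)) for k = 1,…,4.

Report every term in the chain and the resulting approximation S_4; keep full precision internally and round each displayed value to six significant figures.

S_4 ≈ 6.70996e+10

Integral: ∫_8^46 x^6 dx = 6.22594e+10.
Endpoint term: (f(8) + f(46))/2 = (262144 + 9.47430e+09)/2 = 4.73728e+09.
So far: 6.69966e+10.
Order-1 term: 1/12 · (1.23578e+09 − 196608) = 1.02965e+08.
After k=1: 6.70996e+10.
Order-2 term: −1/720 · (1.16803e+07 − 61440.0) = -16137.3.
After k=2: 6.70996e+10.
Order-3 term: 1/30240 · (33120.0 − 5760.00) = 0.904762.
After k=3: 6.70996e+10.
Order-4 term: −1/1209600 · (0.00000 − 0.00000) = 0.00000.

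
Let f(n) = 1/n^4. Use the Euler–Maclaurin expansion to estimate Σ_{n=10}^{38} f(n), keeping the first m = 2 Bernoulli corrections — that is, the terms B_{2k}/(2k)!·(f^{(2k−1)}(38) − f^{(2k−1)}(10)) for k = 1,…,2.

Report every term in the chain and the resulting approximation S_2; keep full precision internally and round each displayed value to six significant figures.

S_2 ≈ 0.000380811

∫_10^38 1/x^4 dx evaluates to 0.000327259.
½[f(10) + f(38)] = ½[0.000100000 + 4.79585e-07] = 5.02398e-05.
So far: 0.000377498.
Order-1 term: 1/12 · (-5.04826e-08 − (-4.00000e-05)) = 3.32913e-06.
After k=1: 0.000380828.
Order-2 term: −1/720 · (-1.04881e-09 − (-1.20000e-05)) = -1.66652e-08.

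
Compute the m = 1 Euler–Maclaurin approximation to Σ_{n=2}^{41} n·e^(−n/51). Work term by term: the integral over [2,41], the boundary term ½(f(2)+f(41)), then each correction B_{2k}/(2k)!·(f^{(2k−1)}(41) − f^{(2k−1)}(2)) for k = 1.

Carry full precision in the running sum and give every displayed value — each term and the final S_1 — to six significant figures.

S_1 ≈ 509.119

Integral: ∫_2^41 x·e^(−x/51) dx = 499.051.
Boundary: ½(f(2) + f(41)) = ½(1.92309 + 18.3504) = 10.1367.
So far: 509.188.
Order-1 term: 1/12 · (0.0877589 − 0.923836) = -0.0696731.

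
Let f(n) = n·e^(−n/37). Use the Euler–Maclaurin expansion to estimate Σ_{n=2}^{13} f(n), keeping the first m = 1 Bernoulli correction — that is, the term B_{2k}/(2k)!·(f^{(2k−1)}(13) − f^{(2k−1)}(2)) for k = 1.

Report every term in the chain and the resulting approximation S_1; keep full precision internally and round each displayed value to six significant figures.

The integral term ∫_2^13 x·e^(−x/37) dx = 65.1582.
½[f(2) + f(13)] = ½[1.89476 + 9.14857] = 5.52167.
So far: 70.6799.
Correction k=1: B_{2}/2! · (f^{(1)}(13) − f^{(1)}(2)) = 1/12 · (0.456478 − 0.896171) = -0.0366411.

S_1 ≈ 70.6432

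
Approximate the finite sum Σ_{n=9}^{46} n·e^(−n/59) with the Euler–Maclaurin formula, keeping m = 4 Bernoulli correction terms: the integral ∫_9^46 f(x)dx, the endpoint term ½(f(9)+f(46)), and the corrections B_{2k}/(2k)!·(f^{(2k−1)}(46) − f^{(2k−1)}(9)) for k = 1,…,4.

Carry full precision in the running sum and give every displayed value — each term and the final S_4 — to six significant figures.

The integral term ∫_9^46 x·e^(−x/59) dx = 603.604.
Boundary: ½(f(9) + f(46)) = ½(7.72670 + 21.0938) = 14.4103.
Running total after boundary: 618.015.
Correction k=1: B_{2}/2! · (f^{(1)}(46) − f^{(1)}(9)) = 1/12 · (0.101039 − 0.727561) = -0.0522102.
Partial sum through k=1: 617.962.
Correction k=2: B_{4}/4! · (f^{(3)}(46) − f^{(3)}(9)) = −1/720 · (0.000292491 − 0.000702271) = 5.69139e-07.
Partial sum through k=2: 617.962.
Correction k=3: B_{6}/6! · (f^{(5)}(46) − f^{(5)}(9)) = 1/30240 · (1.59712e-07 − 3.43445e-07) = -6.07585e-12.
Partial sum through k=3: 617.962.
Correction k=4: B_{8}/8! · (f^{(7)}(46) − f^{(7)}(9)) = −1/1209600 · (6.76238e-11 − 1.39370e-10) = 5.93139e-17.

S_4 ≈ 617.962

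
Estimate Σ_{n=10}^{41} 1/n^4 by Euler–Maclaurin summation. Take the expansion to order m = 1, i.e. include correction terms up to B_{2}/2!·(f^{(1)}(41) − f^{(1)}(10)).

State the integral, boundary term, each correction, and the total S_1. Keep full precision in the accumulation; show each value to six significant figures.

Integral: ∫_10^41 1/x^4 dx = 0.000328497.
½[f(10) + f(41)] = ½[0.000100000 + 3.53887e-07] = 5.01769e-05.
Integral + boundary = 0.000378674.
Order-1 term: 1/12 · (-3.45256e-08 − (-4.00000e-05)) = 3.33046e-06.

S_1 ≈ 0.000382004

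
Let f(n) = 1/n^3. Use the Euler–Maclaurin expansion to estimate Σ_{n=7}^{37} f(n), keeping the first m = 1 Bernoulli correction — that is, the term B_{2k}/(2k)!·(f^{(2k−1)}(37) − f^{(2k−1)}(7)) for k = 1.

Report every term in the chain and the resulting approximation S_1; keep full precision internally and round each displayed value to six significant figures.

The integral term ∫_7^37 1/x^3 dx = 0.00983885.
½[f(7) + f(37)] = ½[0.00291545 + 1.97422e-05] = 0.00146760.
Running total after boundary: 0.0113064.
Correction k=1: B_{2}/2! · (f^{(1)}(37) − f^{(1)}(7)) = 1/12 · (-1.60072e-06 − (-0.00124948)) = 0.000103990.

S_1 ≈ 0.0114104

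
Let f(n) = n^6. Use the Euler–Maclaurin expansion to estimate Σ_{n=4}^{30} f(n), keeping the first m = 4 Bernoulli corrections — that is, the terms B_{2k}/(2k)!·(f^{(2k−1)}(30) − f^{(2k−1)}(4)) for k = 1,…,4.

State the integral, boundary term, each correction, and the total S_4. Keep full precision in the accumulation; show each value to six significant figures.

S_4 ≈ 3.50093e+09

The integral term ∫_4^30 x^6 dx = 3.12428e+09.
½[f(4) + f(30)] = ½[4096.00 + 7.29000e+08] = 3.64502e+08.
Integral + boundary = 3.48879e+09.
Order-1 term: 1/12 · (1.45800e+08 − 6144.00) = 1.21495e+07.
Running total after k=1: 3.50093e+09.
Order-2 term: −1/720 · (3.24000e+06 − 7680.00) = -4489.33.
Running total after k=2: 3.50093e+09.
Order-3 term: 1/30240 · (21600.0 − 2880.00) = 0.619048.
Running total after k=3: 3.50093e+09.
Order-4 term: −1/1209600 · (0.00000 − 0.00000) = 0.00000.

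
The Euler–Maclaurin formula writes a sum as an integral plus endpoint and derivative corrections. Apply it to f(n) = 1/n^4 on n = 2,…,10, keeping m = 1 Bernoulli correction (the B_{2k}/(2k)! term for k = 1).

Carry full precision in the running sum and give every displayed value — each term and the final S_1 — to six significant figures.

S_1 ≈ 0.0830467

∫_2^10 1/x^4 dx evaluates to 0.0413333.
½[f(2) + f(10)] = ½[0.0625000 + 0.000100000] = 0.0313000.
Running total after boundary: 0.0726333.
Correction k=1: B_{2}/2! · (f^{(1)}(10) − f^{(1)}(2)) = 1/12 · (-4.00000e-05 − (-0.125000)) = 0.0104133.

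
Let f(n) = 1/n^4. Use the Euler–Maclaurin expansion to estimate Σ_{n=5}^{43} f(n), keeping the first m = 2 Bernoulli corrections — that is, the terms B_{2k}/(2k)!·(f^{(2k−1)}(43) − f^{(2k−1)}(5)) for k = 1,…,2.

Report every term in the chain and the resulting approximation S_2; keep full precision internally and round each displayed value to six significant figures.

S_2 ≈ 0.00356715

The integral term ∫_5^43 1/x^4 dx = 0.00266247.
½[f(5) + f(43)] = ½[0.00160000 + 2.92500e-07] = 0.000800146.
So far: 0.00346262.
Order-1 term: 1/12 · (-2.72093e-08 − (-0.00128000)) = 0.000106664.
Partial sum through k=1: 0.00356928.
Order-2 term: −1/720 · (-4.41471e-10 − (-0.00153600)) = -2.13333e-06.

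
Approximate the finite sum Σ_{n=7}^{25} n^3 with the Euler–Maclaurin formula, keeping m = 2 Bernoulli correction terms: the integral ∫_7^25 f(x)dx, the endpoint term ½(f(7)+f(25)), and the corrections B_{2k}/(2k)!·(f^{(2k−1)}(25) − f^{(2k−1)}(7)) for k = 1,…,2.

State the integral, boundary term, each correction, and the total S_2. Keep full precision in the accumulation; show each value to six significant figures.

S_2 ≈ 105184

∫_7^25 x^3 dx evaluates to 97056.0.
Boundary: ½(f(7) + f(25)) = ½(343.000 + 15625.0) = 7984.00.
So far: 105040.
k=1: B_{2}/(2)! × [f^{(1)}(25) − f^{(1)}(7)] = 1/12 × (1875.00 − 147.000) = 144.000.
Running total after k=1: 105184.
k=2: B_{4}/(4)! × [f^{(3)}(25) − f^{(3)}(7)] = −1/720 × (6.00000 − 6.00000) = 0.00000.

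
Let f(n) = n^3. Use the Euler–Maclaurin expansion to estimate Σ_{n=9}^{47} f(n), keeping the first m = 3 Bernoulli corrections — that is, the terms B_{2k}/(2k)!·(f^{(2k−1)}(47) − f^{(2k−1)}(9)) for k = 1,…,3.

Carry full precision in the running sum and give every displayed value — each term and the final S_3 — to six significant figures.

The integral term ∫_9^47 x^3 dx = 1.21828e+06.
Boundary: ½(f(9) + f(47)) = ½(729.000 + 103823) = 52276.0.
Running total after boundary: 1.27056e+06.
Correction k=1: B_{2}/2! · (f^{(1)}(47) − f^{(1)}(9)) = 1/12 · (6627.00 − 243.000) = 532.000.
After k=1: 1.27109e+06.
Correction k=2: B_{4}/4! · (f^{(3)}(47) − f^{(3)}(9)) = −1/720 · (6.00000 − 6.00000) = 0.00000.
After k=2: 1.27109e+06.
Correction k=3: B_{6}/6! · (f^{(5)}(47) − f^{(5)}(9)) = 1/30240 · (0.00000 − 0.00000) = 0.00000.

S_3 ≈ 1.27109e+06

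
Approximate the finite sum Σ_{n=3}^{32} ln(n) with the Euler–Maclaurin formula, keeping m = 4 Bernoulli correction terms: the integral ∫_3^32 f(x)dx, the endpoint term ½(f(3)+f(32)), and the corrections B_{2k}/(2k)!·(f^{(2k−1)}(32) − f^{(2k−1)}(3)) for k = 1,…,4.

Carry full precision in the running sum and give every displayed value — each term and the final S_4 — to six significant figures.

Integral: ∫_3^32 ln(x) dx = 78.6077.
Endpoint term: (f(3) + f(32))/2 = (1.09861 + 3.46574)/2 = 2.28217.
Running total after boundary: 80.8899.
k=1: B_{2}/(2)! × [f^{(1)}(32) − f^{(1)}(3)] = 1/12 × (0.0312500 − 0.333333) = -0.0251736.
After k=1: 80.8647.
k=2: B_{4}/(4)! × [f^{(3)}(32) − f^{(3)}(3)] = −1/720 × (6.10352e-05 − 0.0740741) = 0.000102796.
After k=2: 80.8648.
k=3: B_{6}/(6)! × [f^{(5)}(32) − f^{(5)}(3)] = 1/30240 × (7.15256e-07 − 0.0987654) = -3.26603e-06.
After k=3: 80.8648.
k=4: B_{8}/(8)! × [f^{(7)}(32) − f^{(7)}(3)] = −1/1209600 × (2.09548e-08 − 0.329218) = 2.72171e-07.

S_4 ≈ 80.8648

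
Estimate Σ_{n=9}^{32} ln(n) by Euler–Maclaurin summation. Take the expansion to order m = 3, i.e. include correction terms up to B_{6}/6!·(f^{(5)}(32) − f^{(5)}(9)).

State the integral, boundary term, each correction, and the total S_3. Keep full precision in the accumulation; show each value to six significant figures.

Integral: ∫_9^32 ln(x) dx = 68.1285.
½[f(9) + f(32)] = ½[2.19722 + 3.46574] = 2.83148.
Running total after boundary: 70.9600.
k=1: B_{2}/(2)! × [f^{(1)}(32) − f^{(1)}(9)] = 1/12 × (0.0312500 − 0.111111) = -0.00665509.
After k=1: 70.9534.
k=2: B_{4}/(4)! × [f^{(3)}(32) − f^{(3)}(9)] = −1/720 × (6.10352e-05 − 0.00274348) = 3.72562e-06.
After k=2: 70.9534.
k=3: B_{6}/(6)! × [f^{(5)}(32) − f^{(5)}(9)] = 1/30240 × (7.15256e-07 − 0.000406442) = -1.34169e-08.

S_3 ≈ 70.9534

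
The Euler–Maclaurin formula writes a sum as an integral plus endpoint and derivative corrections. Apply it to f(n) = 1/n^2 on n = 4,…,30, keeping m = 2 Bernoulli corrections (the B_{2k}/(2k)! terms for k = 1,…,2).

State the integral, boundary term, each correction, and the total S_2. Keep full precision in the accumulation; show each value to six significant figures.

The integral term ∫_4^30 1/x^2 dx = 0.216667.
Endpoint term: (f(4) + f(30))/2 = (0.0625000 + 0.00111111)/2 = 0.0318056.
Integral + boundary = 0.248472.
Order-1 term: 1/12 · (-7.40741e-05 − (-0.0312500)) = 0.00259799.
Partial sum through k=1: 0.251070.
Order-2 term: −1/720 · (-9.87654e-07 − (-0.0234375)) = -3.25507e-05.

S_2 ≈ 0.251038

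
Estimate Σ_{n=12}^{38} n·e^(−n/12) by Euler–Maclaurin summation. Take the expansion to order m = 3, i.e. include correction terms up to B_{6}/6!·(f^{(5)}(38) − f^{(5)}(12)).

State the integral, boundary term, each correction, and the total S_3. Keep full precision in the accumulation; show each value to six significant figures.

∫_12^38 x·e^(−x/12) dx evaluates to 80.6630.
½[f(12) + f(38)] = ½[4.41455 + 1.60147] = 3.00801.
Integral + boundary = 83.6710.
Correction k=1: B_{2}/2! · (f^{(1)}(38) − f^{(1)}(12)) = 1/12 · (-0.0913117 − 0.00000) = -0.00760931.
Running total after k=1: 83.6634.
Correction k=2: B_{4}/4! · (f^{(3)}(38) − f^{(3)}(12)) = −1/720 · (-4.87776e-05 − 0.00510944) = 7.16419e-06.
Running total after k=2: 83.6634.
Correction k=3: B_{6}/6! · (f^{(5)}(38) − f^{(5)}(12)) = 1/30240 · (3.72607e-06 − 7.09644e-05) = -2.22349e-09.

S_3 ≈ 83.6634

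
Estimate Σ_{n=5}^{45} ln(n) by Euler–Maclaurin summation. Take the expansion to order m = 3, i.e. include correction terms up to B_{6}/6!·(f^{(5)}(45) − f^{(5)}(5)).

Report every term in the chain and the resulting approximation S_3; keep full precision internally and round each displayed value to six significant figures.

Integral: ∫_5^45 ln(x) dx = 123.253.
Boundary: ½(f(5) + f(45)) = ½(1.60944 + 3.80666) = 2.70805.
Integral + boundary = 125.961.
Correction k=1: B_{2}/2! · (f^{(1)}(45) − f^{(1)}(5)) = 1/12 · (0.0222222 − 0.200000) = -0.0148148.
Partial sum through k=1: 125.946.
Correction k=2: B_{4}/4! · (f^{(3)}(45) − f^{(3)}(5)) = −1/720 · (2.19479e-05 − 0.0160000) = 2.21917e-05.
Partial sum through k=2: 125.946.
Correction k=3: B_{6}/6! · (f^{(5)}(45) − f^{(5)}(5)) = 1/30240 · (1.30061e-07 − 0.00768000) = -2.53964e-07.

S_3 ≈ 125.946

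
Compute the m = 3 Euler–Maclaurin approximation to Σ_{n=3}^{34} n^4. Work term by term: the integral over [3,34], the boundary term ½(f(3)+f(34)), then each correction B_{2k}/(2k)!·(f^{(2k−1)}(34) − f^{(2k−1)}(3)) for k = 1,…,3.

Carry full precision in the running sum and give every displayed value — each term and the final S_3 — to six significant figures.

The integral term ∫_3^34 x^4 dx = 9.08704e+06.
½[f(3) + f(34)] = ½[81.0000 + 1.33634e+06] = 668208.
Running total after boundary: 9.75524e+06.
Order-1 term: 1/12 · (157216 − 108.000) = 13092.3.
Partial sum through k=1: 9.76834e+06.
Order-2 term: −1/720 · (816.000 − 72.0000) = -1.03333.
Partial sum through k=2: 9.76834e+06.
Order-3 term: 1/30240 · (0.00000 − 0.00000) = 0.00000.

S_3 ≈ 9.76834e+06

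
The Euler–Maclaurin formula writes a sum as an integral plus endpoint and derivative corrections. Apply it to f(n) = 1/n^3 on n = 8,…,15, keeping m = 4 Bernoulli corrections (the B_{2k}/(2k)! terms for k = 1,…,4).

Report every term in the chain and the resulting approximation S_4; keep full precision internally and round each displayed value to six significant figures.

S_4 ≈ 0.00677078

Integral: ∫_8^15 1/x^3 dx = 0.00559028.
Endpoint term: (f(8) + f(15))/2 = (0.00195312 + 0.000296296)/2 = 0.00112471.
Running total after boundary: 0.00671499.
Order-1 term: 1/12 · (-5.92593e-05 − (-0.000732422)) = 5.60969e-05.
Running total after k=1: 0.00677109.
Order-2 term: −1/720 · (-5.26749e-06 − (-0.000228882)) = -3.10575e-07.
Running total after k=2: 0.00677077.
Order-3 term: 1/30240 · (-9.83265e-07 − (-0.000150204)) = 4.93454e-09.
Running total after k=3: 0.00677078.
Order-4 term: −1/1209600 · (-3.14645e-07 − (-0.000168979)) = -1.39438e-10.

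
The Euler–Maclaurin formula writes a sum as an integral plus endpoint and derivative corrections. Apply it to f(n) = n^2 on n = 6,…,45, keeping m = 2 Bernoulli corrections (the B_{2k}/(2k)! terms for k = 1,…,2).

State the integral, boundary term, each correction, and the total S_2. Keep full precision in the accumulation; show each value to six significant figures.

∫_6^45 x^2 dx evaluates to 30303.0.
Boundary: ½(f(6) + f(45)) = ½(36.0000 + 2025.00) = 1030.50.
Integral + boundary = 31333.5.
Correction k=1: B_{2}/2! · (f^{(1)}(45) − f^{(1)}(6)) = 1/12 · (90.0000 − 12.0000) = 6.50000.
Partial sum through k=1: 31340.0.
Correction k=2: B_{4}/4! · (f^{(3)}(45) − f^{(3)}(6)) = −1/720 · (0.00000 − 0.00000) = 0.00000.

S_2 ≈ 31340.0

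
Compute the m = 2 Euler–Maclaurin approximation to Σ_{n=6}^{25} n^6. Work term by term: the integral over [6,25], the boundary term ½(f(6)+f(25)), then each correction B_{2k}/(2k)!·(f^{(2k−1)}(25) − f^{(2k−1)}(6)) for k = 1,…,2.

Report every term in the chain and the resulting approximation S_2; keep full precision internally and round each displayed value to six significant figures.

Integral: ∫_6^25 x^6 dx = 8.71891e+08.
Boundary: ½(f(6) + f(25)) = ½(46656.0 + 2.44141e+08) = 1.22094e+08.
Integral + boundary = 9.93984e+08.
Correction k=1: B_{2}/2! · (f^{(1)}(25) − f^{(1)}(6)) = 1/12 · (5.85938e+07 − 46656.0) = 4.87892e+06.
Running total after k=1: 9.98863e+08.
Correction k=2: B_{4}/4! · (f^{(3)}(25) − f^{(3)}(6)) = −1/720 · (1.87500e+06 − 25920.0) = -2568.17.

S_2 ≈ 9.98861e+08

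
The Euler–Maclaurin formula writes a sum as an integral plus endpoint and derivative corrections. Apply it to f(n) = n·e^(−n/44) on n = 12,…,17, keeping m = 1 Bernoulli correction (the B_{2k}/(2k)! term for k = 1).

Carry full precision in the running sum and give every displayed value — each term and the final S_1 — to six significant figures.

S_1 ≈ 62.3358

The integral term ∫_12^17 x·e^(−x/44) dx = 52.0034.
Endpoint term: (f(12) + f(17))/2 = (9.13560 + 11.5519)/2 = 10.3438.
Running total after boundary: 62.3471.
Order-1 term: 1/12 · (0.416980 − 0.553673) = -0.0113911.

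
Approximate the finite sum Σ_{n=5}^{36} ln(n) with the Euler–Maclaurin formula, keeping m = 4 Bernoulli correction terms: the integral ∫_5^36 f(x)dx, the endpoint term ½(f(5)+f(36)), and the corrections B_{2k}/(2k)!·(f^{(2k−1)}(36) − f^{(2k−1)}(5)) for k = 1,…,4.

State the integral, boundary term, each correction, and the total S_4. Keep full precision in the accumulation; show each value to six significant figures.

Integral: ∫_5^36 ln(x) dx = 89.9595.
½[f(5) + f(36)] = ½[1.60944 + 3.58352] = 2.59648.
Integral + boundary = 92.5560.
Correction k=1: B_{2}/2! · (f^{(1)}(36) − f^{(1)}(5)) = 1/12 · (0.0277778 − 0.200000) = -0.0143519.
Partial sum through k=1: 92.5416.
Correction k=2: B_{4}/4! · (f^{(3)}(36) − f^{(3)}(5)) = −1/720 · (4.28669e-05 − 0.0160000) = 2.21627e-05.
Partial sum through k=2: 92.5416.
Correction k=3: B_{6}/6! · (f^{(5)}(36) − f^{(5)}(5)) = 1/30240 · (3.96916e-07 − 0.00768000) = -2.53955e-07.
Partial sum through k=3: 92.5416.
Correction k=4: B_{8}/8! · (f^{(7)}(36) − f^{(7)}(5)) = −1/1209600 · (9.18787e-09 − 0.00921600) = 7.61904e-09.

S_4 ≈ 92.5416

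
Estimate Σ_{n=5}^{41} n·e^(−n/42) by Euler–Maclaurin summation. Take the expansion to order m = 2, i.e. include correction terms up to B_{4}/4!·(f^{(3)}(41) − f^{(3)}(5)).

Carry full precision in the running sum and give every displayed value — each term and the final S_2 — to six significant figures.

S_2 ≈ 448.999

The integral term ∫_5^41 x·e^(−x/42) dx = 439.121.
½[f(5) + f(41)] = ½[4.43883 + 15.4465] = 9.94266.
Running total after boundary: 449.064.
Correction k=1: B_{2}/2! · (f^{(1)}(41) − f^{(1)}(5)) = 1/12 · (0.00897009 − 0.782079) = -0.0644258.
After k=1: 448.999.
Correction k=2: B_{4}/4! · (f^{(3)}(41) − f^{(3)}(5)) = −1/720 · (0.000432232 − 0.00144989) = 1.41342e-06.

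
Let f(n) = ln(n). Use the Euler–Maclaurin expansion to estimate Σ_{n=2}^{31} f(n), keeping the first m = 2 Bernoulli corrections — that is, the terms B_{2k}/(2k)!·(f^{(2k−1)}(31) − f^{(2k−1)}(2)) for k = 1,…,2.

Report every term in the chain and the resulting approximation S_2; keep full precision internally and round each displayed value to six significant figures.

∫_2^31 ln(x) dx evaluates to 76.0673.
Boundary: ½(f(2) + f(31)) = ½(0.693147 + 3.43399) = 2.06357.
Running total after boundary: 78.1309.
k=1: B_{2}/(2)! × [f^{(1)}(31) − f^{(1)}(2)] = 1/12 × (0.0322581 − 0.500000) = -0.0389785.
After k=1: 78.0919.
k=2: B_{4}/(4)! × [f^{(3)}(31) − f^{(3)}(2)] = −1/720 × (6.71344e-05 − 0.250000) = 0.000347129.

S_2 ≈ 78.0922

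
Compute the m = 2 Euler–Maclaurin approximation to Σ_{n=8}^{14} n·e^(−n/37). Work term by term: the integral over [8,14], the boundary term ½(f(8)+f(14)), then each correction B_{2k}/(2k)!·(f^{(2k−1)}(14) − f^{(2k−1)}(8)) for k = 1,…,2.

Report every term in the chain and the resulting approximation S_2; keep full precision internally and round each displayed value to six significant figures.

S_2 ≈ 56.7184

Integral: ∫_8^14 x·e^(−x/37) dx = 48.7185.
Endpoint term: (f(8) + f(14))/2 = (6.44449 + 9.58960)/2 = 8.01704.
So far: 56.7355.
Order-1 term: 1/12 · (0.425793 − 0.631386) = -0.0171327.
Running total after k=1: 56.7184.
Order-2 term: −1/720 · (0.00131171 − 0.00163806) = 4.53263e-07.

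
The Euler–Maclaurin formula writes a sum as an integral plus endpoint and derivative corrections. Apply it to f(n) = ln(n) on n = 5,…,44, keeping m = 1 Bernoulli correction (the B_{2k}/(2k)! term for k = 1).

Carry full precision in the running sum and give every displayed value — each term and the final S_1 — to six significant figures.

S_1 ≈ 122.139

∫_5^44 ln(x) dx evaluates to 119.457.
Endpoint term: (f(5) + f(44))/2 = (1.60944 + 3.78419)/2 = 2.69681.
Running total after boundary: 122.154.
k=1: B_{2}/(2)! × [f^{(1)}(44) − f^{(1)}(5)] = 1/12 × (0.0227273 − 0.200000) = -0.0147727.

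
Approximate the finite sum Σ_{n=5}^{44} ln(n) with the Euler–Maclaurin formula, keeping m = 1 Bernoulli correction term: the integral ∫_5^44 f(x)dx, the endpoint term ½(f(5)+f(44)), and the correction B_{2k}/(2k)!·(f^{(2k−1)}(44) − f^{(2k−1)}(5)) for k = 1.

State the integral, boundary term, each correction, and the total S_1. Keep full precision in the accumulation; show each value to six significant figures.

The integral term ∫_5^44 ln(x) dx = 119.457.
Endpoint term: (f(5) + f(44))/2 = (1.60944 + 3.78419)/2 = 2.69681.
So far: 122.154.
Order-1 term: 1/12 · (0.0227273 − 0.200000) = -0.0147727.

S_1 ≈ 122.139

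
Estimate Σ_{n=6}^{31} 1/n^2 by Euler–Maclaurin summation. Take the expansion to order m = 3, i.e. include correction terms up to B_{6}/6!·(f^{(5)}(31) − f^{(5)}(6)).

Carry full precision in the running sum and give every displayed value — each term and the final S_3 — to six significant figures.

S_3 ≈ 0.149580

The integral term ∫_6^31 1/x^2 dx = 0.134409.
Endpoint term: (f(6) + f(31))/2 = (0.0277778 + 0.00104058)/2 = 0.0144092.
Integral + boundary = 0.148818.
Order-1 term: 1/12 · (-6.71344e-05 − (-0.00925926)) = 0.000766010.
Running total after k=1: 0.149584.
Order-2 term: −1/720 · (-8.38306e-07 − (-0.00308642)) = -4.28553e-06.
Running total after k=2: 0.149580.
Order-3 term: 1/30240 · (-2.61698e-08 − (-0.00257202)) = 8.50526e-08.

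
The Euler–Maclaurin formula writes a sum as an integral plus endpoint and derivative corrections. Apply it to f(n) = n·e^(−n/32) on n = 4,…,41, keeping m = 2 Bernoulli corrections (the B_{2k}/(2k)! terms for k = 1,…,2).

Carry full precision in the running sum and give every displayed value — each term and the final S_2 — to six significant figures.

S_2 ≈ 375.339

∫_4^41 x·e^(−x/32) dx evaluates to 367.953.
½[f(4) + f(41)] = ½[3.52999 + 11.3853] = 7.45764.
Integral + boundary = 375.410.
Correction k=1: B_{2}/2! · (f^{(1)}(41) − f^{(1)}(4)) = 1/12 · (-0.0781003 − 0.772185) = -0.0708571.
Running total after k=1: 375.339.
Correction k=2: B_{4}/4! · (f^{(3)}(41) − f^{(3)}(4)) = −1/720 · (0.000466093 − 0.00247771) = 2.79392e-06.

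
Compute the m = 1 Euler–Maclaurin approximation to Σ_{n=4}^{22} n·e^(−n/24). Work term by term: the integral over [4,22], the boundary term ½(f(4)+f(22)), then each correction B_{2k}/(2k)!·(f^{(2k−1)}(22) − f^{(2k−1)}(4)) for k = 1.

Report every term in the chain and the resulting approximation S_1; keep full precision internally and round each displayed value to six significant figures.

S_1 ≈ 133.437

∫_4^22 x·e^(−x/24) dx evaluates to 127.402.
½[f(4) + f(22)] = ½[3.38593 + 8.79669] = 6.09131.
Running total after boundary: 133.493.
Order-1 term: 1/12 · (0.0333208 − 0.705401) = -0.0560067.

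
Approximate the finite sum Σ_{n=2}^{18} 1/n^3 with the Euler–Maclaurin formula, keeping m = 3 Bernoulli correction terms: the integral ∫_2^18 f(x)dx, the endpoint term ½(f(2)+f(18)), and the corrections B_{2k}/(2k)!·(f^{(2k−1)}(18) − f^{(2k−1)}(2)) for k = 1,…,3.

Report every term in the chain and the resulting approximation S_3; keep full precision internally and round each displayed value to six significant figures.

The integral term ∫_2^18 1/x^3 dx = 0.123457.
Boundary: ½(f(2) + f(18)) = ½(0.125000 + 0.000171468) = 0.0625857.
So far: 0.186043.
Correction k=1: B_{2}/2! · (f^{(1)}(18) − f^{(1)}(2)) = 1/12 · (-2.85780e-05 − (-0.187500)) = 0.0156226.
After k=1: 0.201665.
Correction k=2: B_{4}/4! · (f^{(3)}(18) − f^{(3)}(2)) = −1/720 · (-1.76407e-06 − (-0.937500)) = -0.00130208.
After k=2: 0.200363.
Correction k=3: B_{6}/6! · (f^{(5)}(18) − f^{(5)}(2)) = 1/30240 · (-2.28676e-07 − (-9.84375)) = 0.000325521.

S_3 ≈ 0.200689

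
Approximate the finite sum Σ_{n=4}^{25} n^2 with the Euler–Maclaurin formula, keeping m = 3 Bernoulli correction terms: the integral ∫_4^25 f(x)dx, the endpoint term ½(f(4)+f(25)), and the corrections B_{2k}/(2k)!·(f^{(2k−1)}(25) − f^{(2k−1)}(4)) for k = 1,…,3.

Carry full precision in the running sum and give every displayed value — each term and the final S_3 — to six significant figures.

S_3 ≈ 5511.00

The integral term ∫_4^25 x^2 dx = 5187.00.
½[f(4) + f(25)] = ½[16.0000 + 625.000] = 320.500.
Integral + boundary = 5507.50.
Correction k=1: B_{2}/2! · (f^{(1)}(25) − f^{(1)}(4)) = 1/12 · (50.0000 − 8.00000) = 3.50000.
Running total after k=1: 5511.00.
Correction k=2: B_{4}/4! · (f^{(3)}(25) − f^{(3)}(4)) = −1/720 · (0.00000 − 0.00000) = 0.00000.
Running total after k=2: 5511.00.
Correction k=3: B_{6}/6! · (f^{(5)}(25) − f^{(5)}(4)) = 1/30240 · (0.00000 − 0.00000) = 0.00000.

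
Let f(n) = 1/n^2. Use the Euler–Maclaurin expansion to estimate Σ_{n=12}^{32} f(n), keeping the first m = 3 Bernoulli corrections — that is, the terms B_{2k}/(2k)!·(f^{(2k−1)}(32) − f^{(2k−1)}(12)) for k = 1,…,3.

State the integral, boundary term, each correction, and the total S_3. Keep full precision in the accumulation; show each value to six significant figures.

The integral term ∫_12^32 1/x^2 dx = 0.0520833.
½[f(12) + f(32)] = ½[0.00694444 + 0.000976562] = 0.00396050.
Integral + boundary = 0.0560438.
Order-1 term: 1/12 · (-6.10352e-05 − (-0.00115741)) = 9.13644e-05.
After k=1: 0.0561352.
Order-2 term: −1/720 · (-7.15256e-07 − (-9.64506e-05)) = -1.32966e-07.
After k=2: 0.0561351.
Order-3 term: 1/30240 · (-2.09548e-08 − (-2.00939e-05)) = 6.63787e-10.

S_3 ≈ 0.0561351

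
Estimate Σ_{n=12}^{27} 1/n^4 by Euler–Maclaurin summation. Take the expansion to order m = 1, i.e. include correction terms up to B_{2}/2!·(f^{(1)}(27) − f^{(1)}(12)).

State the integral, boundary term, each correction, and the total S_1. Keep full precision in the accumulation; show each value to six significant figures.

The integral term ∫_12^27 1/x^4 dx = 0.000175966.
Boundary: ½(f(12) + f(27)) = ½(4.82253e-05 + 1.88168e-06) = 2.50535e-05.
So far: 0.000201020.
Order-1 term: 1/12 · (-2.78767e-07 − (-1.60751e-05)) = 1.31636e-06.

S_1 ≈ 0.000202336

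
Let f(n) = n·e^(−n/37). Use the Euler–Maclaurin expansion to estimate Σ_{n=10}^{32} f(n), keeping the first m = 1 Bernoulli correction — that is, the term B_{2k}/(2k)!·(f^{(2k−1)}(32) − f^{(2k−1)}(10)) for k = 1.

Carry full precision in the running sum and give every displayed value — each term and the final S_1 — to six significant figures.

∫_10^32 x·e^(−x/37) dx evaluates to 252.068.
Endpoint term: (f(10) + f(32))/2 = (7.63173 + 13.4755)/2 = 10.5536.
Integral + boundary = 262.622.
Correction k=1: B_{2}/2! · (f^{(1)}(32) − f^{(1)}(10)) = 1/12 · (0.0569065 − 0.556910) = -0.0416670.

S_1 ≈ 262.580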